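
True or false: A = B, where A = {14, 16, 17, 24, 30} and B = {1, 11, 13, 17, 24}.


Two sets are equal iff they have exactly the same elements.
A = {14, 16, 17, 24, 30}
B = {1, 11, 13, 17, 24}
Differences: {1, 11, 13, 14, 16, 30}
A ≠ B

No, A ≠ B


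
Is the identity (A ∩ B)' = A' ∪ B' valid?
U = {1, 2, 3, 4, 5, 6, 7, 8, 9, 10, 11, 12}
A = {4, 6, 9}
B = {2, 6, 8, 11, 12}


LHS: A ∩ B = {6}
(A ∩ B)' = U \ (A ∩ B) = {1, 2, 3, 4, 5, 7, 8, 9, 10, 11, 12}
A' = {1, 2, 3, 5, 7, 8, 10, 11, 12}, B' = {1, 3, 4, 5, 7, 9, 10}
Claimed RHS: A' ∪ B' = {1, 2, 3, 4, 5, 7, 8, 9, 10, 11, 12}
Identity is VALID: LHS = RHS = {1, 2, 3, 4, 5, 7, 8, 9, 10, 11, 12} ✓

Identity is valid. (A ∩ B)' = A' ∪ B' = {1, 2, 3, 4, 5, 7, 8, 9, 10, 11, 12}


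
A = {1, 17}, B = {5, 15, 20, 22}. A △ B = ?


A △ B = (A \ B) ∪ (B \ A) = elements in exactly one of A or B
A \ B = {1, 17}
B \ A = {5, 15, 20, 22}
A △ B = {1, 5, 15, 17, 20, 22}

A △ B = {1, 5, 15, 17, 20, 22}


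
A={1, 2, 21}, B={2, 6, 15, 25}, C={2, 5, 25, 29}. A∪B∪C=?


A ∪ B = {1, 2, 6, 15, 21, 25}
(A ∪ B) ∪ C = {1, 2, 5, 6, 15, 21, 25, 29}

A ∪ B ∪ C = {1, 2, 5, 6, 15, 21, 25, 29}


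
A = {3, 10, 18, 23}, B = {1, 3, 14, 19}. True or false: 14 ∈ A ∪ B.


A = {3, 10, 18, 23}, B = {1, 3, 14, 19}
A ∪ B = all elements in A or B
A ∪ B = {1, 3, 10, 14, 18, 19, 23}
Checking if 14 ∈ A ∪ B
14 is in A ∪ B → True

14 ∈ A ∪ B


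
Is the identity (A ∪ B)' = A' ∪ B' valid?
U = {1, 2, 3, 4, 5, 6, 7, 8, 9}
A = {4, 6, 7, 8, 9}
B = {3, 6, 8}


LHS: A ∪ B = {3, 4, 6, 7, 8, 9}
(A ∪ B)' = U \ (A ∪ B) = {1, 2, 5}
A' = {1, 2, 3, 5}, B' = {1, 2, 4, 5, 7, 9}
Claimed RHS: A' ∪ B' = {1, 2, 3, 4, 5, 7, 9}
Identity is INVALID: LHS = {1, 2, 5} but the RHS claimed here equals {1, 2, 3, 4, 5, 7, 9}. The correct form is (A ∪ B)' = A' ∩ B'.

Identity is invalid: (A ∪ B)' = {1, 2, 5} but A' ∪ B' = {1, 2, 3, 4, 5, 7, 9}. The correct De Morgan law is (A ∪ B)' = A' ∩ B'.


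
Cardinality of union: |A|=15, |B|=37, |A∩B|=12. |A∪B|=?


|A ∪ B| = |A| + |B| - |A ∩ B|
= 15 + 37 - 12
= 40

|A ∪ B| = 40


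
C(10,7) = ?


C(n,k) = n! / (k!(n-k)!)
C(10,7) = 10! / (7!3!)
= 120

C(10,7) = 120


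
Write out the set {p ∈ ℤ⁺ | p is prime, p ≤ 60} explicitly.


Checking each candidate:
Condition: primes ≤ 60
Result = {2, 3, 5, 7, 11, 13, 17, 19, 23, 29, 31, 37, 41, 43, 47, 53, 59}

{2, 3, 5, 7, 11, 13, 17, 19, 23, 29, 31, 37, 41, 43, 47, 53, 59}


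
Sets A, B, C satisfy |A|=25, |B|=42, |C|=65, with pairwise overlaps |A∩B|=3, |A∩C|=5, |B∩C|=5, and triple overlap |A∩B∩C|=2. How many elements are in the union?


|A∪B∪C| = |A|+|B|+|C| - |A∩B|-|A∩C|-|B∩C| + |A∩B∩C|
= 25+42+65 - 3-5-5 + 2
= 132 - 13 + 2
= 121

|A ∪ B ∪ C| = 121


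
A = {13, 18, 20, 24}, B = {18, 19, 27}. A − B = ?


A \ B = elements in A but not in B
A = {13, 18, 20, 24}
B = {18, 19, 27}
Remove from A any elements in B
A \ B = {13, 20, 24}

A \ B = {13, 20, 24}


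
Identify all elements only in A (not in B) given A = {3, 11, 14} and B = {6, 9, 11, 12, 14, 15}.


A = {3, 11, 14}
B = {6, 9, 11, 12, 14, 15}
Region: only in A (not in B)
Elements: {3}

Elements only in A (not in B): {3}


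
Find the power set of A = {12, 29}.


|A| = 2, so |P(A)| = 2^2 = 4
Enumerate subsets by cardinality (0 to 2):
∅, {12}, {29}, {12, 29}

P(A) has 4 subsets: ∅, {12}, {29}, {12, 29}


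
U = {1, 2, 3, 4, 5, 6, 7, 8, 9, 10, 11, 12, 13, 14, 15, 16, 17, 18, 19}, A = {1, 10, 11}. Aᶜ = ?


Aᶜ = U \ A = elements in U but not in A
U = {1, 2, 3, 4, 5, 6, 7, 8, 9, 10, 11, 12, 13, 14, 15, 16, 17, 18, 19}
A = {1, 10, 11}
Aᶜ = {2, 3, 4, 5, 6, 7, 8, 9, 12, 13, 14, 15, 16, 17, 18, 19}

Aᶜ = {2, 3, 4, 5, 6, 7, 8, 9, 12, 13, 14, 15, 16, 17, 18, 19}


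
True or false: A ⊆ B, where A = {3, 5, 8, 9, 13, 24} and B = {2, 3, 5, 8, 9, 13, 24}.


A ⊆ B means every element of A is in B.
All elements of A are in B.
So A ⊆ B.

Yes, A ⊆ B


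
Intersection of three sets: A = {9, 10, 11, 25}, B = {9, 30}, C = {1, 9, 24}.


A ∩ B = {9}
(A ∩ B) ∩ C = {9}

A ∩ B ∩ C = {9}


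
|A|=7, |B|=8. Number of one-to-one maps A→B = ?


An injection sends each of |A| = 7 inputs to a distinct output in B.
# injections = |B|·(|B|-1)·…·(|B|-|A|+1) = 8! / (8 - 7)!
= 8 × 7 × 6 × 5 × 4 × 3 × 2
= 40320

Number of injections = 40320


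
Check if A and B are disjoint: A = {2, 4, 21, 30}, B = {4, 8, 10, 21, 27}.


Disjoint means A ∩ B = ∅.
A ∩ B = {4, 21}
A ∩ B ≠ ∅, so A and B are NOT disjoint.

No, A and B are not disjoint (A ∩ B = {4, 21})


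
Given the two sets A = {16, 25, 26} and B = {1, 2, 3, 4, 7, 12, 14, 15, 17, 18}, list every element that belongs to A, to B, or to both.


A ∪ B = all elements in A or B (or both)
A = {16, 25, 26}
B = {1, 2, 3, 4, 7, 12, 14, 15, 17, 18}
A ∪ B = {1, 2, 3, 4, 7, 12, 14, 15, 16, 17, 18, 25, 26}

A ∪ B = {1, 2, 3, 4, 7, 12, 14, 15, 16, 17, 18, 25, 26}


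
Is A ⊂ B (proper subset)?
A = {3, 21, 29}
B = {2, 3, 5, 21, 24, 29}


A ⊂ B requires: A ⊆ B AND A ≠ B.
A ⊆ B? Yes
A = B? No
A ⊂ B: Yes (A is a proper subset of B)

Yes, A ⊂ B


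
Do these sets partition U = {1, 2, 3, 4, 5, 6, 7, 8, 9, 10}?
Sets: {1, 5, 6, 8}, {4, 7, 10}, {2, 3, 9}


A partition requires: (1) non-empty parts, (2) pairwise disjoint, (3) union = U
Parts: {1, 5, 6, 8}, {4, 7, 10}, {2, 3, 9}
Union of parts: {1, 2, 3, 4, 5, 6, 7, 8, 9, 10}
U = {1, 2, 3, 4, 5, 6, 7, 8, 9, 10}
All non-empty? True
Pairwise disjoint? True
Covers U? True

Yes, valid partition


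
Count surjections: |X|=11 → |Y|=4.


n = |X| = 11, k = |Y| = 4. Surjections via inclusion-exclusion:
S(n,k) = Σ(-1)^i × C(k,i) × (k-i)^n, i=0 to k
i=0: (-1)^0×C(4,0)×4^11 = 4194304
i=1: (-1)^1×C(4,1)×3^11 = -708588
i=2: (-1)^2×C(4,2)×2^11 = 12288
i=3: (-1)^3×C(4,3)×1^11 = -4
i=4: (-1)^4×C(4,4)×0^11 = 0
Total = 3498000

Number of surjections = 3498000


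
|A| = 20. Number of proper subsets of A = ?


Total subsets = 2^n = 2^20 = 1048576
Proper subsets exclude the set itself: 2^n - 1
= 1048576 - 1
= 1048575

Number of proper subsets = 1048575


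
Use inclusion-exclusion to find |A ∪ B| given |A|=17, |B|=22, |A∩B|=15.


|A ∪ B| = |A| + |B| - |A ∩ B|
= 17 + 22 - 15
= 24

|A ∪ B| = 24


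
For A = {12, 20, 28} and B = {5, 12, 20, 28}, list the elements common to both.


A ∩ B = elements in both A and B
A = {12, 20, 28}
B = {5, 12, 20, 28}
A ∩ B = {12, 20, 28}

A ∩ B = {12, 20, 28}


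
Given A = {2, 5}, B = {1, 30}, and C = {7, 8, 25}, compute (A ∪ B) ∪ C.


A ∪ B = {1, 2, 5, 30}
(A ∪ B) ∪ C = {1, 2, 5, 7, 8, 25, 30}

A ∪ B ∪ C = {1, 2, 5, 7, 8, 25, 30}


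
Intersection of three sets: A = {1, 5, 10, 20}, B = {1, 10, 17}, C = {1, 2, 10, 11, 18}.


A ∩ B = {1, 10}
(A ∩ B) ∩ C = {1, 10}

A ∩ B ∩ C = {1, 10}


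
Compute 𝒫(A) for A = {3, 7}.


|A| = 2, so |P(A)| = 2^2 = 4
Enumerate subsets by cardinality (0 to 2):
∅, {3}, {7}, {3, 7}

P(A) has 4 subsets: ∅, {3}, {7}, {3, 7}


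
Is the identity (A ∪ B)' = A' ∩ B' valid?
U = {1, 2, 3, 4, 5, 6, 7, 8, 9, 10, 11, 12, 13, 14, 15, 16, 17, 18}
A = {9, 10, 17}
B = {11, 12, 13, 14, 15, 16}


LHS: A ∪ B = {9, 10, 11, 12, 13, 14, 15, 16, 17}
(A ∪ B)' = U \ (A ∪ B) = {1, 2, 3, 4, 5, 6, 7, 8, 18}
A' = {1, 2, 3, 4, 5, 6, 7, 8, 11, 12, 13, 14, 15, 16, 18}, B' = {1, 2, 3, 4, 5, 6, 7, 8, 9, 10, 17, 18}
Claimed RHS: A' ∩ B' = {1, 2, 3, 4, 5, 6, 7, 8, 18}
Identity is VALID: LHS = RHS = {1, 2, 3, 4, 5, 6, 7, 8, 18} ✓

Identity is valid. (A ∪ B)' = A' ∩ B' = {1, 2, 3, 4, 5, 6, 7, 8, 18}


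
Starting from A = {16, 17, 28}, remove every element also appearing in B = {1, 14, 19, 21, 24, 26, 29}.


A \ B = elements in A but not in B
A = {16, 17, 28}
B = {1, 14, 19, 21, 24, 26, 29}
Remove from A any elements in B
A \ B = {16, 17, 28}

A \ B = {16, 17, 28}


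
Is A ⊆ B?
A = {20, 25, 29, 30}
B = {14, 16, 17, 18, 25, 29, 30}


A ⊆ B means every element of A is in B.
Elements in A not in B: {20}
So A ⊄ B.

No, A ⊄ B


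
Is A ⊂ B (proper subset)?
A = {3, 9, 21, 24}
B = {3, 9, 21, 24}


A ⊂ B requires: A ⊆ B AND A ≠ B.
A ⊆ B? Yes
A = B? Yes
A = B, so A is not a PROPER subset.

No, A is not a proper subset of B


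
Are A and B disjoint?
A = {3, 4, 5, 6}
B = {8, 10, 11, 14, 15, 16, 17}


Disjoint means A ∩ B = ∅.
A ∩ B = ∅
A ∩ B = ∅, so A and B are disjoint.

Yes, A and B are disjoint


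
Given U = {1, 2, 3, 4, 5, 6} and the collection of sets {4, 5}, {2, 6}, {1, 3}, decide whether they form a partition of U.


A partition requires: (1) non-empty parts, (2) pairwise disjoint, (3) union = U
Parts: {4, 5}, {2, 6}, {1, 3}
Union of parts: {1, 2, 3, 4, 5, 6}
U = {1, 2, 3, 4, 5, 6}
All non-empty? True
Pairwise disjoint? True
Covers U? True

Yes, valid partition


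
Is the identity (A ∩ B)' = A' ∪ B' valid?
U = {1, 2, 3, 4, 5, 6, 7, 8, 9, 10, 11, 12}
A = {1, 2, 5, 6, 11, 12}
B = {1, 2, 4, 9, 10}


LHS: A ∩ B = {1, 2}
(A ∩ B)' = U \ (A ∩ B) = {3, 4, 5, 6, 7, 8, 9, 10, 11, 12}
A' = {3, 4, 7, 8, 9, 10}, B' = {3, 5, 6, 7, 8, 11, 12}
Claimed RHS: A' ∪ B' = {3, 4, 5, 6, 7, 8, 9, 10, 11, 12}
Identity is VALID: LHS = RHS = {3, 4, 5, 6, 7, 8, 9, 10, 11, 12} ✓

Identity is valid. (A ∩ B)' = A' ∪ B' = {3, 4, 5, 6, 7, 8, 9, 10, 11, 12}


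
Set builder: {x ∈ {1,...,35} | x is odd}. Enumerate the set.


Checking each candidate:
Condition: odd numbers in {1,...,35}
Result = {1, 3, 5, 7, 9, 11, 13, 15, 17, 19, 21, 23, 25, 27, 29, 31, 33, 35}

{1, 3, 5, 7, 9, 11, 13, 15, 17, 19, 21, 23, 25, 27, 29, 31, 33, 35}


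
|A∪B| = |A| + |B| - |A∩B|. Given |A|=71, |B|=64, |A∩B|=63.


|A ∪ B| = |A| + |B| - |A ∩ B|
= 71 + 64 - 63
= 72

|A ∪ B| = 72


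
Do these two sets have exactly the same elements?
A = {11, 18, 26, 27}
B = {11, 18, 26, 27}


Two sets are equal iff they have exactly the same elements.
A = {11, 18, 26, 27}
B = {11, 18, 26, 27}
Same elements → A = B

Yes, A = B


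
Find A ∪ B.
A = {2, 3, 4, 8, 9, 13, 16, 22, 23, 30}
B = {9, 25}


A ∪ B = all elements in A or B (or both)
A = {2, 3, 4, 8, 9, 13, 16, 22, 23, 30}
B = {9, 25}
A ∪ B = {2, 3, 4, 8, 9, 13, 16, 22, 23, 25, 30}

A ∪ B = {2, 3, 4, 8, 9, 13, 16, 22, 23, 25, 30}


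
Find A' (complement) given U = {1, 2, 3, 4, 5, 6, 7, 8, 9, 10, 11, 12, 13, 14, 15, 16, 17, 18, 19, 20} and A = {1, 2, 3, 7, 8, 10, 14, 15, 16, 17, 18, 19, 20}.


Aᶜ = U \ A = elements in U but not in A
U = {1, 2, 3, 4, 5, 6, 7, 8, 9, 10, 11, 12, 13, 14, 15, 16, 17, 18, 19, 20}
A = {1, 2, 3, 7, 8, 10, 14, 15, 16, 17, 18, 19, 20}
Aᶜ = {4, 5, 6, 9, 11, 12, 13}

Aᶜ = {4, 5, 6, 9, 11, 12, 13}


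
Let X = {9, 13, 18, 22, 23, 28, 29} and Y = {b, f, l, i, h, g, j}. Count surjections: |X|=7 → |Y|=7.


n = |X| = 7, k = |Y| = 7. Surjections via inclusion-exclusion:
S(n,k) = Σ(-1)^i × C(k,i) × (k-i)^n, i=0 to k
i=0: (-1)^0×C(7,0)×7^7 = 823543
i=1: (-1)^1×C(7,1)×6^7 = -1959552
i=2: (-1)^2×C(7,2)×5^7 = 1640625
i=3: (-1)^3×C(7,3)×4^7 = -573440
i=4: (-1)^4×C(7,4)×3^7 = 76545
i=5: (-1)^5×C(7,5)×2^7 = -2688
i=6: (-1)^6×C(7,6)×1^7 = 7
i=7: (-1)^7×C(7,7)×0^7 = 0
Total = 5040

Number of surjections = 5040


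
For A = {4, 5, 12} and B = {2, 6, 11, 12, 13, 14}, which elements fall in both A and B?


A = {4, 5, 12}
B = {2, 6, 11, 12, 13, 14}
Region: in both A and B
Elements: {12}

Elements in both A and B: {12}


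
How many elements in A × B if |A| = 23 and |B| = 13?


|A × B| = |A| × |B|
= 23 × 13
= 299

|A × B| = 299


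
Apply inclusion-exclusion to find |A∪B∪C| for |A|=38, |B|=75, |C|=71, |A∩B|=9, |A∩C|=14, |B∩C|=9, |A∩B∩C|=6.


|A∪B∪C| = |A|+|B|+|C| - |A∩B|-|A∩C|-|B∩C| + |A∩B∩C|
= 38+75+71 - 9-14-9 + 6
= 184 - 32 + 6
= 158

|A ∪ B ∪ C| = 158


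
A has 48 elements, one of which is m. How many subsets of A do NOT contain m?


Subsets of A avoiding m are subsets of A \ {m}, which has 47 elements.
Count = 2^(n-1) = 2^47
= 140737488355328

Number of subsets avoiding m = 140737488355328


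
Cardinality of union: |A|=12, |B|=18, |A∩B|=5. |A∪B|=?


|A ∪ B| = |A| + |B| - |A ∩ B|
= 12 + 18 - 5
= 25

|A ∪ B| = 25


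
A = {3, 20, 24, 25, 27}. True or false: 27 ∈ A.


A = {3, 20, 24, 25, 27}
Checking if 27 is in A
27 is in A → True

27 ∈ A


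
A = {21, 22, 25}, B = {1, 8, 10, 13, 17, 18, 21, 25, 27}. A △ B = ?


A △ B = (A \ B) ∪ (B \ A) = elements in exactly one of A or B
A \ B = {22}
B \ A = {1, 8, 10, 13, 17, 18, 27}
A △ B = {1, 8, 10, 13, 17, 18, 22, 27}

A △ B = {1, 8, 10, 13, 17, 18, 22, 27}


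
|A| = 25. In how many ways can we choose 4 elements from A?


C(n,k) = n! / (k!(n-k)!)
C(25,4) = 25! / (4!21!)
= 12650

C(25,4) = 12650


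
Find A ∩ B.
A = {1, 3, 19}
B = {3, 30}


A ∩ B = elements in both A and B
A = {1, 3, 19}
B = {3, 30}
A ∩ B = {3}

A ∩ B = {3}


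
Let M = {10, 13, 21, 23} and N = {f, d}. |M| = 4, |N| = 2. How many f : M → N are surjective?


n = |M| = 4, k = |N| = 2. Surjections via inclusion-exclusion:
S(n,k) = Σ(-1)^i × C(k,i) × (k-i)^n, i=0 to k
i=0: (-1)^0×C(2,0)×2^4 = 16
i=1: (-1)^1×C(2,1)×1^4 = -2
i=2: (-1)^2×C(2,2)×0^4 = 0
Total = 14

Number of surjections = 14


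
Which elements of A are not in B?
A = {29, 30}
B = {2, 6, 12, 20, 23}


A \ B = elements in A but not in B
A = {29, 30}
B = {2, 6, 12, 20, 23}
Remove from A any elements in B
A \ B = {29, 30}

A \ B = {29, 30}


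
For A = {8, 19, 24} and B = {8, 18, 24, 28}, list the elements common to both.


A ∩ B = elements in both A and B
A = {8, 19, 24}
B = {8, 18, 24, 28}
A ∩ B = {8, 24}

A ∩ B = {8, 24}


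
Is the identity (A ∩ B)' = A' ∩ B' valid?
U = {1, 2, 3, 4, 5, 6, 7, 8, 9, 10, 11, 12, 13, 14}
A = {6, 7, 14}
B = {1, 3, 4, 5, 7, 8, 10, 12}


LHS: A ∩ B = {7}
(A ∩ B)' = U \ (A ∩ B) = {1, 2, 3, 4, 5, 6, 8, 9, 10, 11, 12, 13, 14}
A' = {1, 2, 3, 4, 5, 8, 9, 10, 11, 12, 13}, B' = {2, 6, 9, 11, 13, 14}
Claimed RHS: A' ∩ B' = {2, 9, 11, 13}
Identity is INVALID: LHS = {1, 2, 3, 4, 5, 6, 8, 9, 10, 11, 12, 13, 14} but the RHS claimed here equals {2, 9, 11, 13}. The correct form is (A ∩ B)' = A' ∪ B'.

Identity is invalid: (A ∩ B)' = {1, 2, 3, 4, 5, 6, 8, 9, 10, 11, 12, 13, 14} but A' ∩ B' = {2, 9, 11, 13}. The correct De Morgan law is (A ∩ B)' = A' ∪ B'.


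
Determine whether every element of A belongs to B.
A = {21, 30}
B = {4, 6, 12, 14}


A ⊆ B means every element of A is in B.
Elements in A not in B: {21, 30}
So A ⊄ B.

No, A ⊄ B


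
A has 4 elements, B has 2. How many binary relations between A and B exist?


A relation from A to B is any subset of A × B.
|A × B| = 4 × 2 = 8
# relations = 2^|A × B| = 2^8 = 256

Number of relations = 256


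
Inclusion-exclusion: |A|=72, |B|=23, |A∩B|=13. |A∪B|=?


|A ∪ B| = |A| + |B| - |A ∩ B|
= 72 + 23 - 13
= 82

|A ∪ B| = 82


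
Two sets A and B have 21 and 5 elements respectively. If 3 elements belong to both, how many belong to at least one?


|A ∪ B| = |A| + |B| - |A ∩ B|
= 21 + 5 - 3
= 23

|A ∪ B| = 23


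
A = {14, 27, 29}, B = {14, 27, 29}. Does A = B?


Two sets are equal iff they have exactly the same elements.
A = {14, 27, 29}
B = {14, 27, 29}
Same elements → A = B

Yes, A = B


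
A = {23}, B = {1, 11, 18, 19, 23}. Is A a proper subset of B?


A ⊂ B requires: A ⊆ B AND A ≠ B.
A ⊆ B? Yes
A = B? No
A ⊂ B: Yes (A is a proper subset of B)

Yes, A ⊂ B


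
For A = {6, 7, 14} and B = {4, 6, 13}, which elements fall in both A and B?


A = {6, 7, 14}
B = {4, 6, 13}
Region: in both A and B
Elements: {6}

Elements in both A and B: {6}


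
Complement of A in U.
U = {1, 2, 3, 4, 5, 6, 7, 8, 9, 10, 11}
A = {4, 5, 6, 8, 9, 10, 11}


Aᶜ = U \ A = elements in U but not in A
U = {1, 2, 3, 4, 5, 6, 7, 8, 9, 10, 11}
A = {4, 5, 6, 8, 9, 10, 11}
Aᶜ = {1, 2, 3, 7}

Aᶜ = {1, 2, 3, 7}


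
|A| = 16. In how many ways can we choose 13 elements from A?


C(n,k) = n! / (k!(n-k)!)
C(16,13) = 16! / (13!3!)
= 560

C(16,13) = 560


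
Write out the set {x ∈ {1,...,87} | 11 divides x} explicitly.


Checking each candidate:
Condition: multiples of 11 in {1,...,87}
Result = {11, 22, 33, 44, 55, 66, 77}

{11, 22, 33, 44, 55, 66, 77}


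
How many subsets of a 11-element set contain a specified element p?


Subsets of A containing p correspond to subsets of A \ {p}, which has 10 elements.
Count = 2^(n-1) = 2^10
= 1024

Number of subsets containing p = 1024


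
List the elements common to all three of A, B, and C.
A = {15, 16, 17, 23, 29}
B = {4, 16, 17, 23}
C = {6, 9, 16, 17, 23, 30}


A ∩ B = {16, 17, 23}
(A ∩ B) ∩ C = {16, 17, 23}

A ∩ B ∩ C = {16, 17, 23}


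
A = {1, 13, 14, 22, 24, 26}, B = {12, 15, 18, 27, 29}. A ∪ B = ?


A ∪ B = all elements in A or B (or both)
A = {1, 13, 14, 22, 24, 26}
B = {12, 15, 18, 27, 29}
A ∪ B = {1, 12, 13, 14, 15, 18, 22, 24, 26, 27, 29}

A ∪ B = {1, 12, 13, 14, 15, 18, 22, 24, 26, 27, 29}


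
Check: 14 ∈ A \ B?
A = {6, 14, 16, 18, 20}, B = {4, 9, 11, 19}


A = {6, 14, 16, 18, 20}, B = {4, 9, 11, 19}
A \ B = elements in A but not in B
A \ B = {6, 14, 16, 18, 20}
Checking if 14 ∈ A \ B
14 is in A \ B → True

14 ∈ A \ B


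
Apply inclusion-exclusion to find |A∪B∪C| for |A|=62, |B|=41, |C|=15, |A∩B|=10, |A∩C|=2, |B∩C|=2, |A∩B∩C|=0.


|A∪B∪C| = |A|+|B|+|C| - |A∩B|-|A∩C|-|B∩C| + |A∩B∩C|
= 62+41+15 - 10-2-2 + 0
= 118 - 14 + 0
= 104

|A ∪ B ∪ C| = 104


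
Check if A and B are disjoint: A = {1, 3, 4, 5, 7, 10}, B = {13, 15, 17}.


Disjoint means A ∩ B = ∅.
A ∩ B = ∅
A ∩ B = ∅, so A and B are disjoint.

Yes, A and B are disjoint


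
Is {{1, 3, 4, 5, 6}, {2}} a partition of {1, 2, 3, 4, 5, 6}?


A partition requires: (1) non-empty parts, (2) pairwise disjoint, (3) union = U
Parts: {1, 3, 4, 5, 6}, {2}
Union of parts: {1, 2, 3, 4, 5, 6}
U = {1, 2, 3, 4, 5, 6}
All non-empty? True
Pairwise disjoint? True
Covers U? True

Yes, valid partition


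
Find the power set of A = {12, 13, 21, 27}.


|A| = 4, so |P(A)| = 2^4 = 16
Enumerate subsets by cardinality (0 to 4):
∅, {12}, {13}, {21}, {27}, {12, 13}, {12, 21}, {12, 27}, {13, 21}, {13, 27}, {21, 27}, {12, 13, 21}, {12, 13, 27}, {12, 21, 27}, {13, 21, 27}, {12, 13, 21, 27}

P(A) has 16 subsets: ∅, {12}, {13}, {21}, {27}, {12, 13}, {12, 21}, {12, 27}, {13, 21}, {13, 27}, {21, 27}, {12, 13, 21}, {12, 13, 27}, {12, 21, 27}, {13, 21, 27}, {12, 13, 21, 27}


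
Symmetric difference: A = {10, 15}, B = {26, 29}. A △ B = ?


A △ B = (A \ B) ∪ (B \ A) = elements in exactly one of A or B
A \ B = {10, 15}
B \ A = {26, 29}
A △ B = {10, 15, 26, 29}

A △ B = {10, 15, 26, 29}


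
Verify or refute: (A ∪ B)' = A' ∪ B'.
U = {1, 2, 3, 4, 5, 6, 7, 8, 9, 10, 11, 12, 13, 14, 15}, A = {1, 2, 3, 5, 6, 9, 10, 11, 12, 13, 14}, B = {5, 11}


LHS: A ∪ B = {1, 2, 3, 5, 6, 9, 10, 11, 12, 13, 14}
(A ∪ B)' = U \ (A ∪ B) = {4, 7, 8, 15}
A' = {4, 7, 8, 15}, B' = {1, 2, 3, 4, 6, 7, 8, 9, 10, 12, 13, 14, 15}
Claimed RHS: A' ∪ B' = {1, 2, 3, 4, 6, 7, 8, 9, 10, 12, 13, 14, 15}
Identity is INVALID: LHS = {4, 7, 8, 15} but the RHS claimed here equals {1, 2, 3, 4, 6, 7, 8, 9, 10, 12, 13, 14, 15}. The correct form is (A ∪ B)' = A' ∩ B'.

Identity is invalid: (A ∪ B)' = {4, 7, 8, 15} but A' ∪ B' = {1, 2, 3, 4, 6, 7, 8, 9, 10, 12, 13, 14, 15}. The correct De Morgan law is (A ∪ B)' = A' ∩ B'.


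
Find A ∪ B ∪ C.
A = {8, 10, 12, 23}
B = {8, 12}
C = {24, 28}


A ∪ B = {8, 10, 12, 23}
(A ∪ B) ∪ C = {8, 10, 12, 23, 24, 28}

A ∪ B ∪ C = {8, 10, 12, 23, 24, 28}


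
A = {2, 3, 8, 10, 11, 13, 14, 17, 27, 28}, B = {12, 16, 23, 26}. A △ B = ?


A △ B = (A \ B) ∪ (B \ A) = elements in exactly one of A or B
A \ B = {2, 3, 8, 10, 11, 13, 14, 17, 27, 28}
B \ A = {12, 16, 23, 26}
A △ B = {2, 3, 8, 10, 11, 12, 13, 14, 16, 17, 23, 26, 27, 28}

A △ B = {2, 3, 8, 10, 11, 12, 13, 14, 16, 17, 23, 26, 27, 28}


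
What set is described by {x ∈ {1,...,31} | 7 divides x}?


Checking each candidate:
Condition: multiples of 7 in {1,...,31}
Result = {7, 14, 21, 28}

{7, 14, 21, 28}


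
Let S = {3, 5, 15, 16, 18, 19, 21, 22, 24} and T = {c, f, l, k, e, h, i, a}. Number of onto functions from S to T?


n = |S| = 9, k = |T| = 8. Surjections via inclusion-exclusion:
S(n,k) = Σ(-1)^i × C(k,i) × (k-i)^n, i=0 to k
i=0: (-1)^0×C(8,0)×8^9 = 134217728
i=1: (-1)^1×C(8,1)×7^9 = -322828856
i=2: (-1)^2×C(8,2)×6^9 = 282175488
i=3: (-1)^3×C(8,3)×5^9 = -109375000
i=4: (-1)^4×C(8,4)×4^9 = 18350080
i=5: (-1)^5×C(8,5)×3^9 = -1102248
i=6: (-1)^6×C(8,6)×2^9 = 14336
i=7: (-1)^7×C(8,7)×1^9 = -8
i=8: (-1)^8×C(8,8)×0^9 = 0
Total = 1451520

Number of surjections = 1451520


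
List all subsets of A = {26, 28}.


|A| = 2, so |P(A)| = 2^2 = 4
Enumerate subsets by cardinality (0 to 2):
∅, {26}, {28}, {26, 28}

P(A) has 4 subsets: ∅, {26}, {28}, {26, 28}


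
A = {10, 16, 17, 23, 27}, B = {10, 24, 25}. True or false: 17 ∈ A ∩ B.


A = {10, 16, 17, 23, 27}, B = {10, 24, 25}
A ∩ B = elements in both A and B
A ∩ B = {10}
Checking if 17 ∈ A ∩ B
17 is not in A ∩ B → False

17 ∉ A ∩ B


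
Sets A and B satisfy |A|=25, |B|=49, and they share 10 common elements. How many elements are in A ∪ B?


|A ∪ B| = |A| + |B| - |A ∩ B|
= 25 + 49 - 10
= 64

|A ∪ B| = 64


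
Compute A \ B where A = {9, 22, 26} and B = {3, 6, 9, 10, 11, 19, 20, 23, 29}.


A \ B = elements in A but not in B
A = {9, 22, 26}
B = {3, 6, 9, 10, 11, 19, 20, 23, 29}
Remove from A any elements in B
A \ B = {22, 26}

A \ B = {22, 26}


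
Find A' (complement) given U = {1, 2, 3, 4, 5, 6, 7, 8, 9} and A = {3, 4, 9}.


Aᶜ = U \ A = elements in U but not in A
U = {1, 2, 3, 4, 5, 6, 7, 8, 9}
A = {3, 4, 9}
Aᶜ = {1, 2, 5, 6, 7, 8}

Aᶜ = {1, 2, 5, 6, 7, 8}


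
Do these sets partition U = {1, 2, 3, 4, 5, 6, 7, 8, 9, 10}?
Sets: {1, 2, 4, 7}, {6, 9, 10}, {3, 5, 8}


A partition requires: (1) non-empty parts, (2) pairwise disjoint, (3) union = U
Parts: {1, 2, 4, 7}, {6, 9, 10}, {3, 5, 8}
Union of parts: {1, 2, 3, 4, 5, 6, 7, 8, 9, 10}
U = {1, 2, 3, 4, 5, 6, 7, 8, 9, 10}
All non-empty? True
Pairwise disjoint? True
Covers U? True

Yes, valid partition


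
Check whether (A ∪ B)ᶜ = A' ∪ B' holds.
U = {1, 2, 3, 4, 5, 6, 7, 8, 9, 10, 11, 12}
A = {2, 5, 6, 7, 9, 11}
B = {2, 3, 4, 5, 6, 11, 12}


LHS: A ∪ B = {2, 3, 4, 5, 6, 7, 9, 11, 12}
(A ∪ B)' = U \ (A ∪ B) = {1, 8, 10}
A' = {1, 3, 4, 8, 10, 12}, B' = {1, 7, 8, 9, 10}
Claimed RHS: A' ∪ B' = {1, 3, 4, 7, 8, 9, 10, 12}
Identity is INVALID: LHS = {1, 8, 10} but the RHS claimed here equals {1, 3, 4, 7, 8, 9, 10, 12}. The correct form is (A ∪ B)' = A' ∩ B'.

Identity is invalid: (A ∪ B)' = {1, 8, 10} but A' ∪ B' = {1, 3, 4, 7, 8, 9, 10, 12}. The correct De Morgan law is (A ∪ B)' = A' ∩ B'.


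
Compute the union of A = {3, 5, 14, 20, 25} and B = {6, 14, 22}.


A ∪ B = all elements in A or B (or both)
A = {3, 5, 14, 20, 25}
B = {6, 14, 22}
A ∪ B = {3, 5, 6, 14, 20, 22, 25}

A ∪ B = {3, 5, 6, 14, 20, 22, 25}


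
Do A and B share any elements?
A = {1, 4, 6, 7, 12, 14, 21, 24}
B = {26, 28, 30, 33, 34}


Disjoint means A ∩ B = ∅.
A ∩ B = ∅
A ∩ B = ∅, so A and B are disjoint.

No — A and B share no elements (A ∩ B = ∅), so they are disjoint


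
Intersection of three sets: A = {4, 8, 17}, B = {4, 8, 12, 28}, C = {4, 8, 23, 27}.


A ∩ B = {4, 8}
(A ∩ B) ∩ C = {4, 8}

A ∩ B ∩ C = {4, 8}


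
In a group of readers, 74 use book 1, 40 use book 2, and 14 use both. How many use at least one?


|A ∪ B| = |A| + |B| - |A ∩ B|
= 74 + 40 - 14
= 100

|A ∪ B| = 100


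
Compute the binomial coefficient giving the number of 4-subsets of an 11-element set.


C(n,k) = n! / (k!(n-k)!)
C(11,4) = 11! / (4!7!)
= 330

C(11,4) = 330


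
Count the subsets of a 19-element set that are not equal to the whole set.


Total subsets = 2^n = 2^19 = 524288
Proper subsets exclude the set itself: 2^n - 1
= 524288 - 1
= 524287

Number of proper subsets = 524287


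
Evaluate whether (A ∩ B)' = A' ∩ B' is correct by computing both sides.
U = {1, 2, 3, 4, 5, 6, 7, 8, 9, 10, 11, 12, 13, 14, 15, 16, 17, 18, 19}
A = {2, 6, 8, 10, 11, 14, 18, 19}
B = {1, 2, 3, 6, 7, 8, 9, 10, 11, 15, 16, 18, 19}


LHS: A ∩ B = {2, 6, 8, 10, 11, 18, 19}
(A ∩ B)' = U \ (A ∩ B) = {1, 3, 4, 5, 7, 9, 12, 13, 14, 15, 16, 17}
A' = {1, 3, 4, 5, 7, 9, 12, 13, 15, 16, 17}, B' = {4, 5, 12, 13, 14, 17}
Claimed RHS: A' ∩ B' = {4, 5, 12, 13, 17}
Identity is INVALID: LHS = {1, 3, 4, 5, 7, 9, 12, 13, 14, 15, 16, 17} but the RHS claimed here equals {4, 5, 12, 13, 17}. The correct form is (A ∩ B)' = A' ∪ B'.

Identity is invalid: (A ∩ B)' = {1, 3, 4, 5, 7, 9, 12, 13, 14, 15, 16, 17} but A' ∩ B' = {4, 5, 12, 13, 17}. The correct De Morgan law is (A ∩ B)' = A' ∪ B'.


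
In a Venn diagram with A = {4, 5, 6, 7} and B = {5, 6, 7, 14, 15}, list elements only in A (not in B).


A = {4, 5, 6, 7}
B = {5, 6, 7, 14, 15}
Region: only in A (not in B)
Elements: {4}

Elements only in A (not in B): {4}


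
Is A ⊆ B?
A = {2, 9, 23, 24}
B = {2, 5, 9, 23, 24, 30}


A ⊆ B means every element of A is in B.
All elements of A are in B.
So A ⊆ B.

Yes, A ⊆ B


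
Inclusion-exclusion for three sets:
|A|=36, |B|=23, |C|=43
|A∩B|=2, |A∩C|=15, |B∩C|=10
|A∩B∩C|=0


|A∪B∪C| = |A|+|B|+|C| - |A∩B|-|A∩C|-|B∩C| + |A∩B∩C|
= 36+23+43 - 2-15-10 + 0
= 102 - 27 + 0
= 75

|A ∪ B ∪ C| = 75


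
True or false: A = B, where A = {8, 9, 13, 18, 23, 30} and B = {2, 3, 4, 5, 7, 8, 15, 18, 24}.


Two sets are equal iff they have exactly the same elements.
A = {8, 9, 13, 18, 23, 30}
B = {2, 3, 4, 5, 7, 8, 15, 18, 24}
Differences: {2, 3, 4, 5, 7, 9, 13, 15, 23, 24, 30}
A ≠ B

No, A ≠ B


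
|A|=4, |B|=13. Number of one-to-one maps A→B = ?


An injection sends each of |A| = 4 inputs to a distinct output in B.
# injections = |B|·(|B|-1)·…·(|B|-|A|+1) = 13! / (13 - 4)!
= 13 × 12 × 11 × 10
= 17160

Number of injections = 17160


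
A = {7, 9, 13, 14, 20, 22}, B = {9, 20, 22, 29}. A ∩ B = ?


A ∩ B = elements in both A and B
A = {7, 9, 13, 14, 20, 22}
B = {9, 20, 22, 29}
A ∩ B = {9, 20, 22}

A ∩ B = {9, 20, 22}


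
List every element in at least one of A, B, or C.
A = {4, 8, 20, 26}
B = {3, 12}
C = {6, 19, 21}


A ∪ B = {3, 4, 8, 12, 20, 26}
(A ∪ B) ∪ C = {3, 4, 6, 8, 12, 19, 20, 21, 26}

A ∪ B ∪ C = {3, 4, 6, 8, 12, 19, 20, 21, 26}


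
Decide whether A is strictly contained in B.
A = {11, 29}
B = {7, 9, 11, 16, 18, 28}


A ⊂ B requires: A ⊆ B AND A ≠ B.
A ⊆ B? No
A ⊄ B, so A is not a proper subset.

No, A is not a proper subset of B


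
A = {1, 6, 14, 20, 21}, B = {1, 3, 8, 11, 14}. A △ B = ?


A △ B = (A \ B) ∪ (B \ A) = elements in exactly one of A or B
A \ B = {6, 20, 21}
B \ A = {3, 8, 11}
A △ B = {3, 6, 8, 11, 20, 21}

A △ B = {3, 6, 8, 11, 20, 21}


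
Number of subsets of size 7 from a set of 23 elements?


C(n,k) = n! / (k!(n-k)!)
C(23,7) = 23! / (7!16!)
= 245157

C(23,7) = 245157


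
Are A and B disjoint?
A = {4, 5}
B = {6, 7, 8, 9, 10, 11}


Disjoint means A ∩ B = ∅.
A ∩ B = ∅
A ∩ B = ∅, so A and B are disjoint.

Yes, A and B are disjoint


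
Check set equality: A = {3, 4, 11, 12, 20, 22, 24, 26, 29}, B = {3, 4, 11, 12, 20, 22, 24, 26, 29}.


Two sets are equal iff they have exactly the same elements.
A = {3, 4, 11, 12, 20, 22, 24, 26, 29}
B = {3, 4, 11, 12, 20, 22, 24, 26, 29}
Same elements → A = B

Yes, A = B


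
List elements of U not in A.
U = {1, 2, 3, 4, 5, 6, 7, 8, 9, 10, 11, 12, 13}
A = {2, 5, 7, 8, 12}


Aᶜ = U \ A = elements in U but not in A
U = {1, 2, 3, 4, 5, 6, 7, 8, 9, 10, 11, 12, 13}
A = {2, 5, 7, 8, 12}
Aᶜ = {1, 3, 4, 6, 9, 10, 11, 13}

Aᶜ = {1, 3, 4, 6, 9, 10, 11, 13}


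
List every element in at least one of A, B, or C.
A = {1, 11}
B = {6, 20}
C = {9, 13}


A ∪ B = {1, 6, 11, 20}
(A ∪ B) ∪ C = {1, 6, 9, 11, 13, 20}

A ∪ B ∪ C = {1, 6, 9, 11, 13, 20}


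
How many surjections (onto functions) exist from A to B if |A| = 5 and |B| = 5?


n = |A| = 5, k = |B| = 5. Surjections via inclusion-exclusion:
S(n,k) = Σ(-1)^i × C(k,i) × (k-i)^n, i=0 to k
i=0: (-1)^0×C(5,0)×5^5 = 3125
i=1: (-1)^1×C(5,1)×4^5 = -5120
i=2: (-1)^2×C(5,2)×3^5 = 2430
i=3: (-1)^3×C(5,3)×2^5 = -320
i=4: (-1)^4×C(5,4)×1^5 = 5
i=5: (-1)^5×C(5,5)×0^5 = 0
Total = 120

Number of surjections = 120


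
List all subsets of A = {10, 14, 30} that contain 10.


A subset of A contains 10 iff the remaining 2 elements form any subset of A \ {10}.
Count: 2^(n-1) = 2^2 = 4
Subsets containing 10: {10}, {10, 14}, {10, 30}, {10, 14, 30}

Subsets containing 10 (4 total): {10}, {10, 14}, {10, 30}, {10, 14, 30}


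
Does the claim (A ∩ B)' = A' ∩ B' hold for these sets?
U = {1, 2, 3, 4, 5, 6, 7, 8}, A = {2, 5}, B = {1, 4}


LHS: A ∩ B = ∅
(A ∩ B)' = U \ (A ∩ B) = {1, 2, 3, 4, 5, 6, 7, 8}
A' = {1, 3, 4, 6, 7, 8}, B' = {2, 3, 5, 6, 7, 8}
Claimed RHS: A' ∩ B' = {3, 6, 7, 8}
Identity is INVALID: LHS = {1, 2, 3, 4, 5, 6, 7, 8} but the RHS claimed here equals {3, 6, 7, 8}. The correct form is (A ∩ B)' = A' ∪ B'.

Identity is invalid: (A ∩ B)' = {1, 2, 3, 4, 5, 6, 7, 8} but A' ∩ B' = {3, 6, 7, 8}. The correct De Morgan law is (A ∩ B)' = A' ∪ B'.


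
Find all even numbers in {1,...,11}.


Checking each candidate:
Condition: even numbers in {1,...,11}
Result = {2, 4, 6, 8, 10}

{2, 4, 6, 8, 10}


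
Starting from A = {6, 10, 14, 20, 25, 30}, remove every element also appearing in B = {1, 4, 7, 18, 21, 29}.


A \ B = elements in A but not in B
A = {6, 10, 14, 20, 25, 30}
B = {1, 4, 7, 18, 21, 29}
Remove from A any elements in B
A \ B = {6, 10, 14, 20, 25, 30}

A \ B = {6, 10, 14, 20, 25, 30}


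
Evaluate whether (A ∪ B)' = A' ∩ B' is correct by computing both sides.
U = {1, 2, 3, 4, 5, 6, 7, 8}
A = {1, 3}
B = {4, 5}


LHS: A ∪ B = {1, 3, 4, 5}
(A ∪ B)' = U \ (A ∪ B) = {2, 6, 7, 8}
A' = {2, 4, 5, 6, 7, 8}, B' = {1, 2, 3, 6, 7, 8}
Claimed RHS: A' ∩ B' = {2, 6, 7, 8}
Identity is VALID: LHS = RHS = {2, 6, 7, 8} ✓

Identity is valid. (A ∪ B)' = A' ∩ B' = {2, 6, 7, 8}


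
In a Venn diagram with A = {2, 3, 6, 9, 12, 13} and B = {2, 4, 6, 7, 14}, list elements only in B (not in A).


A = {2, 3, 6, 9, 12, 13}
B = {2, 4, 6, 7, 14}
Region: only in B (not in A)
Elements: {4, 7, 14}

Elements only in B (not in A): {4, 7, 14}


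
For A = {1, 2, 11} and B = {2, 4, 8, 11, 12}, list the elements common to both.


A ∩ B = elements in both A and B
A = {1, 2, 11}
B = {2, 4, 8, 11, 12}
A ∩ B = {2, 11}

A ∩ B = {2, 11}


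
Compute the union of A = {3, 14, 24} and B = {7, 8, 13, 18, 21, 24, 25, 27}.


A ∪ B = all elements in A or B (or both)
A = {3, 14, 24}
B = {7, 8, 13, 18, 21, 24, 25, 27}
A ∪ B = {3, 7, 8, 13, 14, 18, 21, 24, 25, 27}

A ∪ B = {3, 7, 8, 13, 14, 18, 21, 24, 25, 27}


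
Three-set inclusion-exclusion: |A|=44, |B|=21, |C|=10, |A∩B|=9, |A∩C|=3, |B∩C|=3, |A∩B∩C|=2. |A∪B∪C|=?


|A∪B∪C| = |A|+|B|+|C| - |A∩B|-|A∩C|-|B∩C| + |A∩B∩C|
= 44+21+10 - 9-3-3 + 2
= 75 - 15 + 2
= 62

|A ∪ B ∪ C| = 62


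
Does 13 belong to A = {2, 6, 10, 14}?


A = {2, 6, 10, 14}
Checking if 13 is in A
13 is not in A → False

13 ∉ A


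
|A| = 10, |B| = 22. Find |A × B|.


|A × B| = |A| × |B|
= 10 × 22
= 220

|A × B| = 220


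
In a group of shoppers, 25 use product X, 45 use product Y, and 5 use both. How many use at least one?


|A ∪ B| = |A| + |B| - |A ∩ B|
= 25 + 45 - 5
= 65

|A ∪ B| = 65


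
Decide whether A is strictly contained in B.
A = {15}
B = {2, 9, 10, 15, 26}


A ⊂ B requires: A ⊆ B AND A ≠ B.
A ⊆ B? Yes
A = B? No
A ⊂ B: Yes (A is a proper subset of B)

Yes, A ⊂ B


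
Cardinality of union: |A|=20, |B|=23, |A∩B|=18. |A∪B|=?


|A ∪ B| = |A| + |B| - |A ∩ B|
= 20 + 23 - 18
= 25

|A ∪ B| = 25


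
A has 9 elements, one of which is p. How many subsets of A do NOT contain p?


Subsets of A avoiding p are subsets of A \ {p}, which has 8 elements.
Count = 2^(n-1) = 2^8
= 256

Number of subsets avoiding p = 256


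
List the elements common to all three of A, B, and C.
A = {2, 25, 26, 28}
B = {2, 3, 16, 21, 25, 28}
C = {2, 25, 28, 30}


A ∩ B = {2, 25, 28}
(A ∩ B) ∩ C = {2, 25, 28}

A ∩ B ∩ C = {2, 25, 28}


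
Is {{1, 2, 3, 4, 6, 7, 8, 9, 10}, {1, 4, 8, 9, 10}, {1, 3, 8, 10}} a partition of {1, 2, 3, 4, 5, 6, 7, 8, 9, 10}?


A partition requires: (1) non-empty parts, (2) pairwise disjoint, (3) union = U
Parts: {1, 2, 3, 4, 6, 7, 8, 9, 10}, {1, 4, 8, 9, 10}, {1, 3, 8, 10}
Union of parts: {1, 2, 3, 4, 6, 7, 8, 9, 10}
U = {1, 2, 3, 4, 5, 6, 7, 8, 9, 10}
All non-empty? True
Pairwise disjoint? False
Covers U? False

No, not a valid partition


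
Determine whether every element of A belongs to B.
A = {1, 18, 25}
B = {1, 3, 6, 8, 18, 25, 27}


A ⊆ B means every element of A is in B.
All elements of A are in B.
So A ⊆ B.

Yes, A ⊆ B


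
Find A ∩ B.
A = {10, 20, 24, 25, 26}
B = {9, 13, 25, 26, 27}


A ∩ B = elements in both A and B
A = {10, 20, 24, 25, 26}
B = {9, 13, 25, 26, 27}
A ∩ B = {25, 26}

A ∩ B = {25, 26}


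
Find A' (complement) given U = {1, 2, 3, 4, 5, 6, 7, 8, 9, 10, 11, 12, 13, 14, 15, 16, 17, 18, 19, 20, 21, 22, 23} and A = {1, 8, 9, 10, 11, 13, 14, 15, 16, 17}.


Aᶜ = U \ A = elements in U but not in A
U = {1, 2, 3, 4, 5, 6, 7, 8, 9, 10, 11, 12, 13, 14, 15, 16, 17, 18, 19, 20, 21, 22, 23}
A = {1, 8, 9, 10, 11, 13, 14, 15, 16, 17}
Aᶜ = {2, 3, 4, 5, 6, 7, 12, 18, 19, 20, 21, 22, 23}

Aᶜ = {2, 3, 4, 5, 6, 7, 12, 18, 19, 20, 21, 22, 23}


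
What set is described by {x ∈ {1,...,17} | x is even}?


Checking each candidate:
Condition: even numbers in {1,...,17}
Result = {2, 4, 6, 8, 10, 12, 14, 16}

{2, 4, 6, 8, 10, 12, 14, 16}


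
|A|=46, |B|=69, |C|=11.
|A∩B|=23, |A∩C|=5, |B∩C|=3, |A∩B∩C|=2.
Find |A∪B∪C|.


|A∪B∪C| = |A|+|B|+|C| - |A∩B|-|A∩C|-|B∩C| + |A∩B∩C|
= 46+69+11 - 23-5-3 + 2
= 126 - 31 + 2
= 97

|A ∪ B ∪ C| = 97


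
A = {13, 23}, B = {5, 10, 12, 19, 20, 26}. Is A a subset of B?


A ⊆ B means every element of A is in B.
Elements in A not in B: {13, 23}
So A ⊄ B.

No, A ⊄ B


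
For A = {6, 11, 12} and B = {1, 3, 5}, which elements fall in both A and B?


A = {6, 11, 12}
B = {1, 3, 5}
Region: in both A and B
Elements: ∅

Elements in both A and B: ∅


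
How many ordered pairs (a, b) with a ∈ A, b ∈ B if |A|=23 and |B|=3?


|A × B| = |A| × |B|
= 23 × 3
= 69

|A × B| = 69


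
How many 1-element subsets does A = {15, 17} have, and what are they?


|A| = 2, so A has C(2,1) = 2 subsets of size 1.
Enumerate by choosing 1 elements from A at a time:
{15}, {17}

1-element subsets (2 total): {15}, {17}


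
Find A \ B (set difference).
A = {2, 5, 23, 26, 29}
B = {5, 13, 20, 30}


A \ B = elements in A but not in B
A = {2, 5, 23, 26, 29}
B = {5, 13, 20, 30}
Remove from A any elements in B
A \ B = {2, 23, 26, 29}

A \ B = {2, 23, 26, 29}


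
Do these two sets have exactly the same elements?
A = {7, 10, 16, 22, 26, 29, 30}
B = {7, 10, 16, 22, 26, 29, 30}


Two sets are equal iff they have exactly the same elements.
A = {7, 10, 16, 22, 26, 29, 30}
B = {7, 10, 16, 22, 26, 29, 30}
Same elements → A = B

Yes, A = B


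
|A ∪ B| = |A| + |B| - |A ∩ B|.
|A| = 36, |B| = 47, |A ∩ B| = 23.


|A ∪ B| = |A| + |B| - |A ∩ B|
= 36 + 47 - 23
= 60

|A ∪ B| = 60


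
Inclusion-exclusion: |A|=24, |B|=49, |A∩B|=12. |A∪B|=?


|A ∪ B| = |A| + |B| - |A ∩ B|
= 24 + 49 - 12
= 61

|A ∪ B| = 61


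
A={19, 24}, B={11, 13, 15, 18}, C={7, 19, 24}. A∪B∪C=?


A ∪ B = {11, 13, 15, 18, 19, 24}
(A ∪ B) ∪ C = {7, 11, 13, 15, 18, 19, 24}

A ∪ B ∪ C = {7, 11, 13, 15, 18, 19, 24}


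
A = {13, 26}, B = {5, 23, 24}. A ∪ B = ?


A ∪ B = all elements in A or B (or both)
A = {13, 26}
B = {5, 23, 24}
A ∪ B = {5, 13, 23, 24, 26}

A ∪ B = {5, 13, 23, 24, 26}


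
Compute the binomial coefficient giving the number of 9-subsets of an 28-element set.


C(n,k) = n! / (k!(n-k)!)
C(28,9) = 28! / (9!19!)
= 6906900

C(28,9) = 6906900


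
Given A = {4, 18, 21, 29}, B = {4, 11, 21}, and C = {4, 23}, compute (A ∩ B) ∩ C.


A ∩ B = {4, 21}
(A ∩ B) ∩ C = {4}

A ∩ B ∩ C = {4}


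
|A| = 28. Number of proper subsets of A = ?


Total subsets = 2^n = 2^28 = 268435456
Proper subsets exclude the set itself: 2^n - 1
= 268435456 - 1
= 268435455

Number of proper subsets = 268435455


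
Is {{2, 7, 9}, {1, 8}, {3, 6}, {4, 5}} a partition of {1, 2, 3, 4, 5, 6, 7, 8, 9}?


A partition requires: (1) non-empty parts, (2) pairwise disjoint, (3) union = U
Parts: {2, 7, 9}, {1, 8}, {3, 6}, {4, 5}
Union of parts: {1, 2, 3, 4, 5, 6, 7, 8, 9}
U = {1, 2, 3, 4, 5, 6, 7, 8, 9}
All non-empty? True
Pairwise disjoint? True
Covers U? True

Yes, valid partition


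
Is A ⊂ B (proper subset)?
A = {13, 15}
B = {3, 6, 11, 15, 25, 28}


A ⊂ B requires: A ⊆ B AND A ≠ B.
A ⊆ B? No
A ⊄ B, so A is not a proper subset.

No, A is not a proper subset of B


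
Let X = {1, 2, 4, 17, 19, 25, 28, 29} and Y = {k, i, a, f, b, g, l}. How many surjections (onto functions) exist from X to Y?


n = |X| = 8, k = |Y| = 7. Surjections via inclusion-exclusion:
S(n,k) = Σ(-1)^i × C(k,i) × (k-i)^n, i=0 to k
i=0: (-1)^0×C(7,0)×7^8 = 5764801
i=1: (-1)^1×C(7,1)×6^8 = -11757312
i=2: (-1)^2×C(7,2)×5^8 = 8203125
i=3: (-1)^3×C(7,3)×4^8 = -2293760
i=4: (-1)^4×C(7,4)×3^8 = 229635
i=5: (-1)^5×C(7,5)×2^8 = -5376
i=6: (-1)^6×C(7,6)×1^8 = 7
i=7: (-1)^7×C(7,7)×0^8 = 0
Total = 141120

Number of surjections = 141120


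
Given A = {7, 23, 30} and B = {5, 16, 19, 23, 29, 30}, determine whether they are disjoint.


Disjoint means A ∩ B = ∅.
A ∩ B = {23, 30}
A ∩ B ≠ ∅, so A and B are NOT disjoint.

No, A and B are not disjoint (A ∩ B = {23, 30})


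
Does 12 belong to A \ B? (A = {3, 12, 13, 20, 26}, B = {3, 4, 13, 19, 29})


A = {3, 12, 13, 20, 26}, B = {3, 4, 13, 19, 29}
A \ B = elements in A but not in B
A \ B = {12, 20, 26}
Checking if 12 ∈ A \ B
12 is in A \ B → True

12 ∈ A \ B


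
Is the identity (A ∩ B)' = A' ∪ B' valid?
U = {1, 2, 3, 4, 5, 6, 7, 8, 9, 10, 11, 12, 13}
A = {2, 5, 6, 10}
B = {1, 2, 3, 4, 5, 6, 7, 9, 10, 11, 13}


LHS: A ∩ B = {2, 5, 6, 10}
(A ∩ B)' = U \ (A ∩ B) = {1, 3, 4, 7, 8, 9, 11, 12, 13}
A' = {1, 3, 4, 7, 8, 9, 11, 12, 13}, B' = {8, 12}
Claimed RHS: A' ∪ B' = {1, 3, 4, 7, 8, 9, 11, 12, 13}
Identity is VALID: LHS = RHS = {1, 3, 4, 7, 8, 9, 11, 12, 13} ✓

Identity is valid. (A ∩ B)' = A' ∪ B' = {1, 3, 4, 7, 8, 9, 11, 12, 13}


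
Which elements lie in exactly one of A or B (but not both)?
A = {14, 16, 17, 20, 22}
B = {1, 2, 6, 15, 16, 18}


A △ B = (A \ B) ∪ (B \ A) = elements in exactly one of A or B
A \ B = {14, 17, 20, 22}
B \ A = {1, 2, 6, 15, 18}
A △ B = {1, 2, 6, 14, 15, 17, 18, 20, 22}

A △ B = {1, 2, 6, 14, 15, 17, 18, 20, 22}


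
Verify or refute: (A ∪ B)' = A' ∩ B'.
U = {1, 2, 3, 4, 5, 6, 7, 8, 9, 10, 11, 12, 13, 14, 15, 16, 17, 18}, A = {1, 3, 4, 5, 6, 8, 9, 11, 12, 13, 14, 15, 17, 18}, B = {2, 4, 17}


LHS: A ∪ B = {1, 2, 3, 4, 5, 6, 8, 9, 11, 12, 13, 14, 15, 17, 18}
(A ∪ B)' = U \ (A ∪ B) = {7, 10, 16}
A' = {2, 7, 10, 16}, B' = {1, 3, 5, 6, 7, 8, 9, 10, 11, 12, 13, 14, 15, 16, 18}
Claimed RHS: A' ∩ B' = {7, 10, 16}
Identity is VALID: LHS = RHS = {7, 10, 16} ✓

Identity is valid. (A ∪ B)' = A' ∩ B' = {7, 10, 16}
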